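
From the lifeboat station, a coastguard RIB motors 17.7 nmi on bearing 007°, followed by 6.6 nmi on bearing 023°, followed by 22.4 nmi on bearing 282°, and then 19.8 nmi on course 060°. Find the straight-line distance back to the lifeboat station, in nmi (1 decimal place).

Leg 1 (007°, 17.7 nmi): east 17.7 sin 7° = 2.16, north 17.7 cos 7° = 17.57
Leg 2 (023°, 6.6 nmi): east 6.6 sin 23° = 2.58, north 6.6 cos 23° = 6.08
Leg 3 (282°, 22.4 nmi): east 22.4 sin 282° = -21.91, north 22.4 cos 282° = 4.66
Leg 4 (060°, 19.8 nmi): east 19.8 sin 60° = 17.15, north 19.8 cos 60° = 9.90
Net: -0.03 east, 38.20 north. Distance = √((-0.03)² + (38.20)²) = 38.201 nmi.

38.2 nmi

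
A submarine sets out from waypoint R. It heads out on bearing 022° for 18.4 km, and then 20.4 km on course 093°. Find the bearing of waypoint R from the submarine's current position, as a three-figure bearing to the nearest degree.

240°

Leg 1 (022°, 18.4 km): east 18.4 sin 22° = 6.89, north 18.4 cos 22° = 17.06
Leg 2 (093°, 20.4 km): east 20.4 sin 93° = 20.37, north 20.4 cos 93° = -1.07
Net displacement: 27.26 east, 15.99 north. Direction back to start is (-27.26, -15.99): bearing = atan2(-27.26, -15.99) mod 360° = 239.61° ≈ 240°.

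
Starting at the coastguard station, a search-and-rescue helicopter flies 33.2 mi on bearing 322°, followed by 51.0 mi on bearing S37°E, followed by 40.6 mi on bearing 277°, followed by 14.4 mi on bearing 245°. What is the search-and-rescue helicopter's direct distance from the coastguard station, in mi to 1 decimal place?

45.9 mi

Leg 1 (322°, 33.2 mi): east 33.2 sin 322° = -20.44, north 33.2 cos 322° = 26.16
Leg 2 (S37°E, 51.0 mi): east 51.0 sin 143° = 30.69, north 51.0 cos 143° = -40.73
Leg 3 (277°, 40.6 mi): east 40.6 sin 277° = -40.30, north 40.6 cos 277° = 4.95
Leg 4 (245°, 14.4 mi): east 14.4 sin 245° = -13.05, north 14.4 cos 245° = -6.09
Net: -43.10 east, -15.71 north. Distance = √((-43.10)² + (-15.71)²) = 45.868 mi.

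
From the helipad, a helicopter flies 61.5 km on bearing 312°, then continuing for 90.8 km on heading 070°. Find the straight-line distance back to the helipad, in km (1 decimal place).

82.4 km

Leg 1 (312°, 61.5 km): east 61.5 sin 312° = -45.70, north 61.5 cos 312° = 41.15
Leg 2 (070°, 90.8 km): east 90.8 sin 70° = 85.32, north 90.8 cos 70° = 31.06
Net: 39.62 east, 72.21 north. Distance = √((39.62)² + (72.21)²) = 82.363 km.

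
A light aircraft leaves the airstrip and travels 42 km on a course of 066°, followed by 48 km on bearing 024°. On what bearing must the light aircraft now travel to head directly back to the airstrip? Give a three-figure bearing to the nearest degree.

224°

Leg 1 (066°, 42 km): east 42 sin 66° = 38.37, north 42 cos 66° = 17.08
Leg 2 (024°, 48 km): east 48 sin 24° = 19.52, north 48 cos 24° = 43.85
Net displacement: 57.89 east, 60.93 north. Direction back to start is (-57.89, -60.93): bearing = atan2(-57.89, -60.93) mod 360° = 223.53° ≈ 224°.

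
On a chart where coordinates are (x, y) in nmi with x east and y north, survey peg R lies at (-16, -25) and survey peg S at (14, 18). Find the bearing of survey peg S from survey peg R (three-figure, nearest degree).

Δeast = 14 − -16 = 30.00; Δnorth = 18 − -25 = 43.00.
Bearing = atan2(Δeast, Δnorth) mod 360° = 34.90° ≈ 035°.

035°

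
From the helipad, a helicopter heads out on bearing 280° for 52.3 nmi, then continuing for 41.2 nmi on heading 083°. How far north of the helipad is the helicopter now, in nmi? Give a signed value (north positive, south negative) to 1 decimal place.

Leg 1 (280°, 52.3 nmi): east 52.3 sin 280° = -51.51, north 52.3 cos 280° = 9.08
Leg 2 (083°, 41.2 nmi): east 41.2 sin 83° = 40.89, north 41.2 cos 83° = 5.02
Net north component: 14.10 nmi.

14.1 nmi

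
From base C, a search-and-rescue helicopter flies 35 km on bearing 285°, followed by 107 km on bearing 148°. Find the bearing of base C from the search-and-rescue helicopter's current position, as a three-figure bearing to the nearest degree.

344°

Leg 1 (285°, 35 km): east 35 sin 285° = -33.81, north 35 cos 285° = 9.06
Leg 2 (148°, 107 km): east 107 sin 148° = 56.70, north 107 cos 148° = -90.74
Net displacement: 22.89 east, -81.68 north. Direction back to start is (-22.89, 81.68): bearing = atan2(-22.89, 81.68) mod 360° = 344.34° ≈ 344°.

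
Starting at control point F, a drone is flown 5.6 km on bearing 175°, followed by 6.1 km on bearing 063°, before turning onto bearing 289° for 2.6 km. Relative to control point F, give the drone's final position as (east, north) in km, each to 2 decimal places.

Leg 1 (175°, 5.6 km): east 5.6 sin 175° = 0.49, north 5.6 cos 175° = -5.58
Leg 2 (063°, 6.1 km): east 6.1 sin 63° = 5.44, north 6.1 cos 63° = 2.77
Leg 3 (289°, 2.6 km): east 2.6 sin 289° = -2.46, north 2.6 cos 289° = 0.85
Summing: 3.46 km east, -1.96 km north → (3.46, -1.96).

(3.46, -1.96)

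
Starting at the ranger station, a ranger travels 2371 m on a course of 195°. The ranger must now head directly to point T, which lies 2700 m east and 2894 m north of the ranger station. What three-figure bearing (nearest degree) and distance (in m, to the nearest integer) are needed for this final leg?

Leg 1 (195°, 2371 m): east 2371 sin 195° = -613.66, north 2371 cos 195° = -2290.21
Current position: (-613.66, -2290.21). Target: (2700, 2894). Remaining: Δeast = 3313.66, Δnorth = 5184.21.
Bearing = atan2(3313.66, 5184.21) mod 360° = 32.59°; distance = √((3313.66)² + (5184.21)²) = 6152.754 m.

033°, 6153 m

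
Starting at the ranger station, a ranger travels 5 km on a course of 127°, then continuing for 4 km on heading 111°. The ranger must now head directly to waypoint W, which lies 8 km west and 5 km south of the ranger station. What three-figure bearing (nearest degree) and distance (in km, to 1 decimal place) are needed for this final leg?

Leg 1 (127°, 5 km): east 5 sin 127° = 3.99, north 5 cos 127° = -3.01
Leg 2 (111°, 4 km): east 4 sin 111° = 3.73, north 4 cos 111° = -1.43
Current position: (7.73, -4.44). Target: (-8, -5). Remaining: Δeast = -15.73, Δnorth = -0.56.
Bearing = atan2(-15.73, -0.56) mod 360° = 267.97°; distance = √((-15.73)² + (-0.56)²) = 15.737 km.

268°, 15.7 km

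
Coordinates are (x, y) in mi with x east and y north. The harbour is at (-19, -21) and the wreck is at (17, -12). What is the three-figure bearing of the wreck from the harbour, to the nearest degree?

Δeast = 17 − -19 = 36.00; Δnorth = -12 − -21 = 9.00.
Bearing = atan2(Δeast, Δnorth) mod 360° = 75.96° ≈ 076°.

076°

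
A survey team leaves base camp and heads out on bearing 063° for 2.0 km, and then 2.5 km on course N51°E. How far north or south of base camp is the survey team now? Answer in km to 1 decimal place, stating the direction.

Leg 1 (063°, 2.0 km): east 2.0 sin 63° = 1.78, north 2.0 cos 63° = 0.91
Leg 2 (N51°E, 2.5 km): east 2.5 sin 51° = 1.94, north 2.5 cos 51° = 1.57
Net north component: 2.48 km.

2.5 km north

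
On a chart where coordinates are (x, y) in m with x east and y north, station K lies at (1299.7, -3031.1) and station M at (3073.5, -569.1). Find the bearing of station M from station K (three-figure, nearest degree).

Δeast = 3073.5 − 1299.7 = 1773.80; Δnorth = -569.1 − -3031.1 = 2462.00.
Bearing = atan2(Δeast, Δnorth) mod 360° = 35.77° ≈ 036°.

036°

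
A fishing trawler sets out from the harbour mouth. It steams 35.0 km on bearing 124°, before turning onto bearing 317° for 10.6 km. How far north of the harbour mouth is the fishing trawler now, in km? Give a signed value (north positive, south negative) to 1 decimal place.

Leg 1 (124°, 35.0 km): east 35.0 sin 124° = 29.02, north 35.0 cos 124° = -19.57
Leg 2 (317°, 10.6 km): east 10.6 sin 317° = -7.23, north 10.6 cos 317° = 7.75
Net north component: -11.82 km.

-11.8 km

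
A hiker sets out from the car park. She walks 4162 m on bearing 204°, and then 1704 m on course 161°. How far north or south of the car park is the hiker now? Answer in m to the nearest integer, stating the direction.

5413 m south

Leg 1 (204°, 4162 m): east 4162 sin 204° = -1692.84, north 4162 cos 204° = -3802.18
Leg 2 (161°, 1704 m): east 1704 sin 161° = 554.77, north 1704 cos 161° = -1611.16
Net north component: -5413.34 m.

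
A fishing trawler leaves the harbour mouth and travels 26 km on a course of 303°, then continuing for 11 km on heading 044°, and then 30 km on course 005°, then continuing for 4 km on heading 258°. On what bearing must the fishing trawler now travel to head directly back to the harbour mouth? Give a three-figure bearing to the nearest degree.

Leg 1 (303°, 26 km): east 26 sin 303° = -21.81, north 26 cos 303° = 14.16
Leg 2 (044°, 11 km): east 11 sin 44° = 7.64, north 11 cos 44° = 7.91
Leg 3 (005°, 30 km): east 30 sin 5° = 2.61, north 30 cos 5° = 29.89
Leg 4 (258°, 4 km): east 4 sin 258° = -3.91, north 4 cos 258° = -0.83
Net displacement: -15.46 east, 51.13 north. Direction back to start is (15.46, -51.13): bearing = atan2(15.46, -51.13) mod 360° = 163.17° ≈ 163°.

163°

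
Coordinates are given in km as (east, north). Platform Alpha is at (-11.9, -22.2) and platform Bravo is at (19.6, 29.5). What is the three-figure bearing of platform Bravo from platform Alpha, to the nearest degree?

Δeast = 19.6 − -11.9 = 31.50; Δnorth = 29.5 − -22.2 = 51.70.
Bearing = atan2(Δeast, Δnorth) mod 360° = 31.35° ≈ 031°.

031°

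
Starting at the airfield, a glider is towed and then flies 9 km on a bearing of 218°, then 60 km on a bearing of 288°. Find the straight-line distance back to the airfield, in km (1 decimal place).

63.6 km

Leg 1 (218°, 9 km): east 9 sin 218° = -5.54, north 9 cos 218° = -7.09
Leg 2 (288°, 60 km): east 60 sin 288° = -57.06, north 60 cos 288° = 18.54
Net: -62.60 east, 11.45 north. Distance = √((-62.60)² + (11.45)²) = 63.643 km.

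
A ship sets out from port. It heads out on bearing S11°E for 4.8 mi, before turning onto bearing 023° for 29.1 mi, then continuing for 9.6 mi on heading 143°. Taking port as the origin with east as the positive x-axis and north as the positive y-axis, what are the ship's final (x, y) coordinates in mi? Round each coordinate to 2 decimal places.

Leg 1 (S11°E, 4.8 mi): east 4.8 sin 169° = 0.92, north 4.8 cos 169° = -4.71
Leg 2 (023°, 29.1 mi): east 29.1 sin 23° = 11.37, north 29.1 cos 23° = 26.79
Leg 3 (143°, 9.6 mi): east 9.6 sin 143° = 5.78, north 9.6 cos 143° = -7.67
Summing: 18.06 mi east, 14.41 mi north → (18.06, 14.41).

(18.06, 14.41)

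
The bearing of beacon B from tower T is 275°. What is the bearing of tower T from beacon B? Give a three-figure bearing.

Back-bearing = 275° − 180° = 095°.

095°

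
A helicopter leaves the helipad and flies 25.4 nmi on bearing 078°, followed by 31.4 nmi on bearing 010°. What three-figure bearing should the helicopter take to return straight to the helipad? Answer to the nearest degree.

Leg 1 (078°, 25.4 nmi): east 25.4 sin 78° = 24.84, north 25.4 cos 78° = 5.28
Leg 2 (010°, 31.4 nmi): east 31.4 sin 10° = 5.45, north 31.4 cos 10° = 30.92
Net displacement: 30.30 east, 36.20 north. Direction back to start is (-30.30, -36.20): bearing = atan2(-30.30, -36.20) mod 360° = 219.92° ≈ 220°.

220°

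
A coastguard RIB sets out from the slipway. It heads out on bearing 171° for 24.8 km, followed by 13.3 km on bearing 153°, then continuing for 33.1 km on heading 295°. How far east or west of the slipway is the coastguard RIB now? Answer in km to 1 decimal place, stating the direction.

20.1 km west

Leg 1 (171°, 24.8 km): east 24.8 sin 171° = 3.88, north 24.8 cos 171° = -24.49
Leg 2 (153°, 13.3 km): east 13.3 sin 153° = 6.04, north 13.3 cos 153° = -11.85
Leg 3 (295°, 33.1 km): east 33.1 sin 295° = -30.00, north 33.1 cos 295° = 13.99
Net east component: -20.08 km.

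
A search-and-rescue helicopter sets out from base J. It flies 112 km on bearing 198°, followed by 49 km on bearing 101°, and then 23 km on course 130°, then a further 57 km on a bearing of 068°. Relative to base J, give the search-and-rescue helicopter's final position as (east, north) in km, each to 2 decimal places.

(83.96, -109.30)

Leg 1 (198°, 112 km): east 112 sin 198° = -34.61, north 112 cos 198° = -106.52
Leg 2 (101°, 49 km): east 49 sin 101° = 48.10, north 49 cos 101° = -9.35
Leg 3 (130°, 23 km): east 23 sin 130° = 17.62, north 23 cos 130° = -14.78
Leg 4 (068°, 57 km): east 57 sin 68° = 52.85, north 57 cos 68° = 21.35
Summing: 83.96 km east, -109.30 km north → (83.96, -109.30).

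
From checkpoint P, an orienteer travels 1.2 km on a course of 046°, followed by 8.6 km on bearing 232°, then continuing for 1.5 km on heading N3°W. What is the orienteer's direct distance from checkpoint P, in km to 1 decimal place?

6.7 km

Leg 1 (046°, 1.2 km): east 1.2 sin 46° = 0.86, north 1.2 cos 46° = 0.83
Leg 2 (232°, 8.6 km): east 8.6 sin 232° = -6.78, north 8.6 cos 232° = -5.29
Leg 3 (N3°W, 1.5 km): east 1.5 sin 357° = -0.08, north 1.5 cos 357° = 1.50
Net: -5.99 east, -2.96 north. Distance = √((-5.99)² + (-2.96)²) = 6.685 km.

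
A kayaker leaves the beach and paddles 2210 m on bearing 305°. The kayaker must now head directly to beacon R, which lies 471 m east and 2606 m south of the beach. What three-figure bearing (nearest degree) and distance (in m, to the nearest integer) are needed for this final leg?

150°, 4495 m

Leg 1 (305°, 2210 m): east 2210 sin 305° = -1810.33, north 2210 cos 305° = 1267.60
Current position: (-1810.33, 1267.60). Target: (471, -2606). Remaining: Δeast = 2281.33, Δnorth = -3873.60.
Bearing = atan2(2281.33, -3873.60) mod 360° = 149.50°; distance = √((2281.33)² + (-3873.60)²) = 4495.471 m.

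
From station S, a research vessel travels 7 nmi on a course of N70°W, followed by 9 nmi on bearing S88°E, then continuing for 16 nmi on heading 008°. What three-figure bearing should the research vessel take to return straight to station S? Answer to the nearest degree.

195°

Leg 1 (N70°W, 7 nmi): east 7 sin 290° = -6.58, north 7 cos 290° = 2.39
Leg 2 (S88°E, 9 nmi): east 9 sin 92° = 8.99, north 9 cos 92° = -0.31
Leg 3 (008°, 16 nmi): east 16 sin 8° = 2.23, north 16 cos 8° = 15.84
Net displacement: 4.64 east, 17.92 north. Direction back to start is (-4.64, -17.92): bearing = atan2(-4.64, -17.92) mod 360° = 194.52° ≈ 195°.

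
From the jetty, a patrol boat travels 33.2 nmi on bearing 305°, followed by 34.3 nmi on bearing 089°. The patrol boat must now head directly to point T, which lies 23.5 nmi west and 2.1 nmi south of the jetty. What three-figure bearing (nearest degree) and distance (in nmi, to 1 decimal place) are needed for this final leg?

235°, 37.5 nmi

Leg 1 (305°, 33.2 nmi): east 33.2 sin 305° = -27.20, north 33.2 cos 305° = 19.04
Leg 2 (089°, 34.3 nmi): east 34.3 sin 89° = 34.29, north 34.3 cos 89° = 0.60
Current position: (7.10, 19.64). Target: (-23.5, -2.1). Remaining: Δeast = -30.60, Δnorth = -21.74.
Bearing = atan2(-30.60, -21.74) mod 360° = 234.61°; distance = √((-30.60)² + (-21.74)²) = 37.536 nmi.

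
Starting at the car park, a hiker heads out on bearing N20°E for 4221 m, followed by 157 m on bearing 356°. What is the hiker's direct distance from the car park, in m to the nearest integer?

Leg 1 (N20°E, 4221 m): east 4221 sin 20° = 1443.67, north 4221 cos 20° = 3966.44
Leg 2 (356°, 157 m): east 157 sin 356° = -10.95, north 157 cos 356° = 156.62
Net: 1432.72 east, 4123.06 north. Distance = √((1432.72)² + (4123.06)²) = 4364.894 m.

4365 m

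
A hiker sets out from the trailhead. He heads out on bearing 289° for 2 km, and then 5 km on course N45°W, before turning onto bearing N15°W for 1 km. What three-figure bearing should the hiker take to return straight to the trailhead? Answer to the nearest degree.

132°

Leg 1 (289°, 2 km): east 2 sin 289° = -1.89, north 2 cos 289° = 0.65
Leg 2 (N45°W, 5 km): east 5 sin 315° = -3.54, north 5 cos 315° = 3.54
Leg 3 (N15°W, 1 km): east 1 sin 345° = -0.26, north 1 cos 345° = 0.97
Net displacement: -5.69 east, 5.15 north. Direction back to start is (5.69, -5.15): bearing = atan2(5.69, -5.15) mod 360° = 132.19° ≈ 132°.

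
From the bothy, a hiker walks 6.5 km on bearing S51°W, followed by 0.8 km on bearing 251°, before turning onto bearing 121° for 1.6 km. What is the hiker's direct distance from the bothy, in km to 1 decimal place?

6.8 km

Leg 1 (S51°W, 6.5 km): east 6.5 sin 231° = -5.05, north 6.5 cos 231° = -4.09
Leg 2 (251°, 0.8 km): east 0.8 sin 251° = -0.76, north 0.8 cos 251° = -0.26
Leg 3 (121°, 1.6 km): east 1.6 sin 121° = 1.37, north 1.6 cos 121° = -0.82
Net: -4.44 east, -5.18 north. Distance = √((-4.44)² + (-5.18)²) = 6.816 km.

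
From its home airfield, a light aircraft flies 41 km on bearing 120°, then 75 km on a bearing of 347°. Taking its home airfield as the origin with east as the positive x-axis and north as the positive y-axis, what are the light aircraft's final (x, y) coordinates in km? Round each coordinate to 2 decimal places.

(18.64, 52.58)

Leg 1 (120°, 41 km): east 41 sin 120° = 35.51, north 41 cos 120° = -20.50
Leg 2 (347°, 75 km): east 75 sin 347° = -16.87, north 75 cos 347° = 73.08
Summing: 18.64 km east, 52.58 km north → (18.64, 52.58).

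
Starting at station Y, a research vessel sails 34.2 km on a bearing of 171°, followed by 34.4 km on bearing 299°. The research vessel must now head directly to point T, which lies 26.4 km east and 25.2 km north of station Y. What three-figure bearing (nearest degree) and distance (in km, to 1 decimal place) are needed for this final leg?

Leg 1 (171°, 34.2 km): east 34.2 sin 171° = 5.35, north 34.2 cos 171° = -33.78
Leg 2 (299°, 34.4 km): east 34.4 sin 299° = -30.09, north 34.4 cos 299° = 16.68
Current position: (-24.74, -17.10). Target: (26.4, 25.2). Remaining: Δeast = 51.14, Δnorth = 42.30.
Bearing = atan2(51.14, 42.30) mod 360° = 50.40°; distance = √((51.14)² + (42.30)²) = 66.366 km.

050°, 66.4 km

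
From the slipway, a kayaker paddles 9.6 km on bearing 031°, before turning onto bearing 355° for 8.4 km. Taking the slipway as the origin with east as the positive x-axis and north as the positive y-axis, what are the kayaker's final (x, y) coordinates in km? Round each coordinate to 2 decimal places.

(4.21, 16.60)

Leg 1 (031°, 9.6 km): east 9.6 sin 31° = 4.94, north 9.6 cos 31° = 8.23
Leg 2 (355°, 8.4 km): east 8.4 sin 355° = -0.73, north 8.4 cos 355° = 8.37
Summing: 4.21 km east, 16.60 km north → (4.21, 16.60).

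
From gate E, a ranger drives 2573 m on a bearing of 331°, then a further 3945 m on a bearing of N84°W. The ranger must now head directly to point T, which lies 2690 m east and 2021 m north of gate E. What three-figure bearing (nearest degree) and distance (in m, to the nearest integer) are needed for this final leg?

Leg 1 (331°, 2573 m): east 2573 sin 331° = -1247.42, north 2573 cos 331° = 2250.40
Leg 2 (N84°W, 3945 m): east 3945 sin 276° = -3923.39, north 3945 cos 276° = 412.36
Current position: (-5170.80, 2662.76). Target: (2690, 2021). Remaining: Δeast = 7860.80, Δnorth = -641.76.
Bearing = atan2(7860.80, -641.76) mod 360° = 94.67°; distance = √((7860.80)² + (-641.76)²) = 7886.957 m.

095°, 7887 m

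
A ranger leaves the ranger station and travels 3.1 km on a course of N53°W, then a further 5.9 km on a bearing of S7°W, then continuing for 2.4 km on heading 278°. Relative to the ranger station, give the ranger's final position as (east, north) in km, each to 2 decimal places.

Leg 1 (N53°W, 3.1 km): east 3.1 sin 307° = -2.48, north 3.1 cos 307° = 1.87
Leg 2 (S7°W, 5.9 km): east 5.9 sin 187° = -0.72, north 5.9 cos 187° = -5.86
Leg 3 (278°, 2.4 km): east 2.4 sin 278° = -2.38, north 2.4 cos 278° = 0.33
Summing: -5.57 km east, -3.66 km north → (-5.57, -3.66).

(-5.57, -3.66)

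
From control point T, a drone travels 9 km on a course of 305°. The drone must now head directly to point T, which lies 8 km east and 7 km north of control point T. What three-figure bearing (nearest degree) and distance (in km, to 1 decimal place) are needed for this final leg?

083°, 15.5 km

Leg 1 (305°, 9 km): east 9 sin 305° = -7.37, north 9 cos 305° = 5.16
Current position: (-7.37, 5.16). Target: (8, 7). Remaining: Δeast = 15.37, Δnorth = 1.84.
Bearing = atan2(15.37, 1.84) mod 360° = 83.18°; distance = √((15.37)² + (1.84)²) = 15.482 km.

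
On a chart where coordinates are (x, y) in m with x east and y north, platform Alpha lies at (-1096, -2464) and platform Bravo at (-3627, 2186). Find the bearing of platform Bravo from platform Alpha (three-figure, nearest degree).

Δeast = -3627 − -1096 = -2531.00; Δnorth = 2186 − -2464 = 4650.00.
Bearing = atan2(Δeast, Δnorth) mod 360° = 331.44° ≈ 331°.

331°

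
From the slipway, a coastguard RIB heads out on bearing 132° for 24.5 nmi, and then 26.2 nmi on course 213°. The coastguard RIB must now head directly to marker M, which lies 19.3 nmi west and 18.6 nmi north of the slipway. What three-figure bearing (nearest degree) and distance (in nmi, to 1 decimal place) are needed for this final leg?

338°, 61.5 nmi

Leg 1 (132°, 24.5 nmi): east 24.5 sin 132° = 18.21, north 24.5 cos 132° = -16.39
Leg 2 (213°, 26.2 nmi): east 26.2 sin 213° = -14.27, north 26.2 cos 213° = -21.97
Current position: (3.94, -38.37). Target: (-19.3, 18.6). Remaining: Δeast = -23.24, Δnorth = 56.97.
Bearing = atan2(-23.24, 56.97) mod 360° = 337.81°; distance = √((-23.24)² + (56.97)²) = 61.524 nmi.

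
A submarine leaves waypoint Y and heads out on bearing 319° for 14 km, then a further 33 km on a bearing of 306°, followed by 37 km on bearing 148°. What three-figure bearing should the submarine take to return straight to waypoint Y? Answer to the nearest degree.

Leg 1 (319°, 14 km): east 14 sin 319° = -9.18, north 14 cos 319° = 10.57
Leg 2 (306°, 33 km): east 33 sin 306° = -26.70, north 33 cos 306° = 19.40
Leg 3 (148°, 37 km): east 37 sin 148° = 19.61, north 37 cos 148° = -31.38
Net displacement: -16.28 east, -1.41 north. Direction back to start is (16.28, 1.41): bearing = atan2(16.28, 1.41) mod 360° = 85.03° ≈ 085°.

085°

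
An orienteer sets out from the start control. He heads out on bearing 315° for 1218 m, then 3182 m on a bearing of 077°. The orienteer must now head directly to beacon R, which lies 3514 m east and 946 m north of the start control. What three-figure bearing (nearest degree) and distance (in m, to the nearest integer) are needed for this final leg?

Leg 1 (315°, 1218 m): east 1218 sin 315° = -861.26, north 1218 cos 315° = 861.26
Leg 2 (077°, 3182 m): east 3182 sin 77° = 3100.45, north 3182 cos 77° = 715.79
Current position: (2239.19, 1577.05). Target: (3514, 946). Remaining: Δeast = 1274.81, Δnorth = -631.05.
Bearing = atan2(1274.81, -631.05) mod 360° = 116.34°; distance = √((1274.81)² + (-631.05)²) = 1422.451 m.

116°, 1422 m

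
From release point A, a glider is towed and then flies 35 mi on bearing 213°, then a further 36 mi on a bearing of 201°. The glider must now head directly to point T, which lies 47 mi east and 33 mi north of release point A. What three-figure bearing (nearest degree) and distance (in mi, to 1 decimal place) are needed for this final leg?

039°, 124.3 mi

Leg 1 (213°, 35 mi): east 35 sin 213° = -19.06, north 35 cos 213° = -29.35
Leg 2 (201°, 36 mi): east 36 sin 201° = -12.90, north 36 cos 201° = -33.61
Current position: (-31.96, -62.96). Target: (47, 33). Remaining: Δeast = 78.96, Δnorth = 95.96.
Bearing = atan2(78.96, 95.96) mod 360° = 39.45°; distance = √((78.96)² + (95.96)²) = 124.274 mi.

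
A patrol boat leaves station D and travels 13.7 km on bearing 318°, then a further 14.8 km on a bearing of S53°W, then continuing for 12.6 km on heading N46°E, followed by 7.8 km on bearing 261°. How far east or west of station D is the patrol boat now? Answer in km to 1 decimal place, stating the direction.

Leg 1 (318°, 13.7 km): east 13.7 sin 318° = -9.17, north 13.7 cos 318° = 10.18
Leg 2 (S53°W, 14.8 km): east 14.8 sin 233° = -11.82, north 14.8 cos 233° = -8.91
Leg 3 (N46°E, 12.6 km): east 12.6 sin 46° = 9.06, north 12.6 cos 46° = 8.75
Leg 4 (261°, 7.8 km): east 7.8 sin 261° = -7.70, north 7.8 cos 261° = -1.22
Net east component: -19.63 km.

19.6 km west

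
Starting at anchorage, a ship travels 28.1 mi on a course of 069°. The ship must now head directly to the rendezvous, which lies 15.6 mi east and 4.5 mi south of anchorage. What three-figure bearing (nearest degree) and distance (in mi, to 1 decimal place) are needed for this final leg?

Leg 1 (069°, 28.1 mi): east 28.1 sin 69° = 26.23, north 28.1 cos 69° = 10.07
Current position: (26.23, 10.07). Target: (15.6, -4.5). Remaining: Δeast = -10.63, Δnorth = -14.57.
Bearing = atan2(-10.63, -14.57) mod 360° = 216.12°; distance = √((-10.63)² + (-14.57)²) = 18.038 mi.

216°, 18.0 mi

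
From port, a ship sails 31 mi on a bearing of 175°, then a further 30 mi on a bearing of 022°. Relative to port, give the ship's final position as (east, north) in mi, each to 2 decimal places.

(13.94, -3.07)

Leg 1 (175°, 31 mi): east 31 sin 175° = 2.70, north 31 cos 175° = -30.88
Leg 2 (022°, 30 mi): east 30 sin 22° = 11.24, north 30 cos 22° = 27.82
Summing: 13.94 mi east, -3.07 mi north → (13.94, -3.07).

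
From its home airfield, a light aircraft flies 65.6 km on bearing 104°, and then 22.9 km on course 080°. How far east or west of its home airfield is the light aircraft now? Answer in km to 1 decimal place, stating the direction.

Leg 1 (104°, 65.6 km): east 65.6 sin 104° = 63.65, north 65.6 cos 104° = -15.87
Leg 2 (080°, 22.9 km): east 22.9 sin 80° = 22.55, north 22.9 cos 80° = 3.98
Net east component: 86.20 km.

86.2 km east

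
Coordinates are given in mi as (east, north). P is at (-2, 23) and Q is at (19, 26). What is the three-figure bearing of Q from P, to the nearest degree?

082°

Δeast = 19 − -2 = 21.00; Δnorth = 26 − 23 = 3.00.
Bearing = atan2(Δeast, Δnorth) mod 360° = 81.87° ≈ 082°.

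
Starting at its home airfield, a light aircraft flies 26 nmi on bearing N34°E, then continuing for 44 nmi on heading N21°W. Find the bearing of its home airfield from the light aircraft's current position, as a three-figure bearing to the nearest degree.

179°

Leg 1 (N34°E, 26 nmi): east 26 sin 34° = 14.54, north 26 cos 34° = 21.55
Leg 2 (N21°W, 44 nmi): east 44 sin 339° = -15.77, north 44 cos 339° = 41.08
Net displacement: -1.23 east, 62.63 north. Direction back to start is (1.23, -62.63): bearing = atan2(1.23, -62.63) mod 360° = 178.88° ≈ 179°.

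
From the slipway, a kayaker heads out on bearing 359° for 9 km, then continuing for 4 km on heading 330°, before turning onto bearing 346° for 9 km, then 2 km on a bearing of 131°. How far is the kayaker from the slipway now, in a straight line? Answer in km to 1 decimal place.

Leg 1 (359°, 9 km): east 9 sin 359° = -0.16, north 9 cos 359° = 9.00
Leg 2 (330°, 4 km): east 4 sin 330° = -2.00, north 4 cos 330° = 3.46
Leg 3 (346°, 9 km): east 9 sin 346° = -2.18, north 9 cos 346° = 8.73
Leg 4 (131°, 2 km): east 2 sin 131° = 1.51, north 2 cos 131° = -1.31
Net: -2.82 east, 19.88 north. Distance = √((-2.82)² + (19.88)²) = 20.083 km.

20.1 km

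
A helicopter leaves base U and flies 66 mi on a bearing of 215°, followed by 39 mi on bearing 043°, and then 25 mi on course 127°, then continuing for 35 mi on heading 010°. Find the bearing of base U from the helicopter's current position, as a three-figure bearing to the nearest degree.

Leg 1 (215°, 66 mi): east 66 sin 215° = -37.86, north 66 cos 215° = -54.06
Leg 2 (043°, 39 mi): east 39 sin 43° = 26.60, north 39 cos 43° = 28.52
Leg 3 (127°, 25 mi): east 25 sin 127° = 19.97, north 25 cos 127° = -15.05
Leg 4 (010°, 35 mi): east 35 sin 10° = 6.08, north 35 cos 10° = 34.47
Net displacement: 14.79 east, -6.12 north. Direction back to start is (-14.79, 6.12): bearing = atan2(-14.79, 6.12) mod 360° = 292.48° ≈ 292°.

292°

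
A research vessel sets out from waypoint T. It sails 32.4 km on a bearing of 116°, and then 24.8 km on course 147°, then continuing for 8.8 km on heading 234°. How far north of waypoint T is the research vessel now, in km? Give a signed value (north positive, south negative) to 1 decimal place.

Leg 1 (116°, 32.4 km): east 32.4 sin 116° = 29.12, north 32.4 cos 116° = -14.20
Leg 2 (147°, 24.8 km): east 24.8 sin 147° = 13.51, north 24.8 cos 147° = -20.80
Leg 3 (234°, 8.8 km): east 8.8 sin 234° = -7.12, north 8.8 cos 234° = -5.17
Net north component: -40.17 km.

-40.2 km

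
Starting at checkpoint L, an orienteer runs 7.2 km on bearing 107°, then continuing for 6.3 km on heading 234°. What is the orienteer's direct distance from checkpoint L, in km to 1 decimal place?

Leg 1 (107°, 7.2 km): east 7.2 sin 107° = 6.89, north 7.2 cos 107° = -2.11
Leg 2 (234°, 6.3 km): east 6.3 sin 234° = -5.10, north 6.3 cos 234° = -3.70
Net: 1.79 east, -5.81 north. Distance = √((1.79)² + (-5.81)²) = 6.077 km.

6.1 km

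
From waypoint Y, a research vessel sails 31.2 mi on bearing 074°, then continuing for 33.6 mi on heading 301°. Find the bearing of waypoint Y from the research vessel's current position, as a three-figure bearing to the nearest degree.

183°

Leg 1 (074°, 31.2 mi): east 31.2 sin 74° = 29.99, north 31.2 cos 74° = 8.60
Leg 2 (301°, 33.6 mi): east 33.6 sin 301° = -28.80, north 33.6 cos 301° = 17.31
Net displacement: 1.19 east, 25.91 north. Direction back to start is (-1.19, -25.91): bearing = atan2(-1.19, -25.91) mod 360° = 182.63° ≈ 183°.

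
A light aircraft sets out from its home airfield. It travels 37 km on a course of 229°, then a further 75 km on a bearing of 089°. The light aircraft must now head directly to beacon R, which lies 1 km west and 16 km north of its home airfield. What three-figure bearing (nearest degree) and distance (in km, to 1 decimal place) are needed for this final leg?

309°, 61.9 km

Leg 1 (229°, 37 km): east 37 sin 229° = -27.92, north 37 cos 229° = -24.27
Leg 2 (089°, 75 km): east 75 sin 89° = 74.99, north 75 cos 89° = 1.31
Current position: (47.06, -22.97). Target: (-1, 16). Remaining: Δeast = -48.06, Δnorth = 38.97.
Bearing = atan2(-48.06, 38.97) mod 360° = 309.03°; distance = √((-48.06)² + (38.97)²) = 61.875 km.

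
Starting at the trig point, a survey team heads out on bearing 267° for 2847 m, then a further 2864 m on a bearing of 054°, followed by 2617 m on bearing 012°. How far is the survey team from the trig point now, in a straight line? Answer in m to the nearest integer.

4094 m

Leg 1 (267°, 2847 m): east 2847 sin 267° = -2843.10, north 2847 cos 267° = -149.00
Leg 2 (054°, 2864 m): east 2864 sin 54° = 2317.02, north 2864 cos 54° = 1683.42
Leg 3 (012°, 2617 m): east 2617 sin 12° = 544.10, north 2617 cos 12° = 2559.81
Net: 18.03 east, 4094.23 north. Distance = √((18.03)² + (4094.23)²) = 4094.268 m.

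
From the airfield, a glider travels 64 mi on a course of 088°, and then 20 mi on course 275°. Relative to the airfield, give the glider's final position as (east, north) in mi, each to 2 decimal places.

Leg 1 (088°, 64 mi): east 64 sin 88° = 63.96, north 64 cos 88° = 2.23
Leg 2 (275°, 20 mi): east 20 sin 275° = -19.92, north 20 cos 275° = 1.74
Summing: 44.04 mi east, 3.98 mi north → (44.04, 3.98).

(44.04, 3.98)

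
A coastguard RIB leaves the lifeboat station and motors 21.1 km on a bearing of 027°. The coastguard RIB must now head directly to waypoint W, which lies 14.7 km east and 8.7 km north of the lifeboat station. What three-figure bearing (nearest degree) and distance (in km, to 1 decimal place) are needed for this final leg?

153°, 11.3 km

Leg 1 (027°, 21.1 km): east 21.1 sin 27° = 9.58, north 21.1 cos 27° = 18.80
Current position: (9.58, 18.80). Target: (14.7, 8.7). Remaining: Δeast = 5.12, Δnorth = -10.10.
Bearing = atan2(5.12, -10.10) mod 360° = 153.12°; distance = √((5.12)² + (-10.10)²) = 11.324 km.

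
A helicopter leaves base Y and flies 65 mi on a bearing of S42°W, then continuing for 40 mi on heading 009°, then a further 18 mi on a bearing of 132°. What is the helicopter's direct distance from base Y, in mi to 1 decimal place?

Leg 1 (S42°W, 65 mi): east 65 sin 222° = -43.49, north 65 cos 222° = -48.30
Leg 2 (009°, 40 mi): east 40 sin 9° = 6.26, north 40 cos 9° = 39.51
Leg 3 (132°, 18 mi): east 18 sin 132° = 13.38, north 18 cos 132° = -12.04
Net: -23.86 east, -20.84 north. Distance = √((-23.86)² + (-20.84)²) = 31.680 mi.

31.7 mi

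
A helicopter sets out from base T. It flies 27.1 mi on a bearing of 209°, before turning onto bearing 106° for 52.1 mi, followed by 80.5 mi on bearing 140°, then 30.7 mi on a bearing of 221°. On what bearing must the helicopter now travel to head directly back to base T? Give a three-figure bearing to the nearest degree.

Leg 1 (209°, 27.1 mi): east 27.1 sin 209° = -13.14, north 27.1 cos 209° = -23.70
Leg 2 (106°, 52.1 mi): east 52.1 sin 106° = 50.08, north 52.1 cos 106° = -14.36
Leg 3 (140°, 80.5 mi): east 80.5 sin 140° = 51.74, north 80.5 cos 140° = -61.67
Leg 4 (221°, 30.7 mi): east 30.7 sin 221° = -20.14, north 30.7 cos 221° = -23.17
Net displacement: 68.55 east, -122.90 north. Direction back to start is (-68.55, 122.90): bearing = atan2(-68.55, 122.90) mod 360° = 330.85° ≈ 331°.

331°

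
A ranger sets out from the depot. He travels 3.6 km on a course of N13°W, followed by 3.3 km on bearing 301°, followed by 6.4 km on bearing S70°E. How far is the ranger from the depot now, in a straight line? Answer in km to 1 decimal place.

Leg 1 (N13°W, 3.6 km): east 3.6 sin 347° = -0.81, north 3.6 cos 347° = 3.51
Leg 2 (301°, 3.3 km): east 3.3 sin 301° = -2.83, north 3.3 cos 301° = 1.70
Leg 3 (S70°E, 6.4 km): east 6.4 sin 110° = 6.01, north 6.4 cos 110° = -2.19
Net: 2.38 east, 3.02 north. Distance = √((2.38)² + (3.02)²) = 3.841 km.

3.8 km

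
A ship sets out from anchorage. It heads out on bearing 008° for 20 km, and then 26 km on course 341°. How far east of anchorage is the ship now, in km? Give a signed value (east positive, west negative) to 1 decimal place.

-5.7 km

Leg 1 (008°, 20 km): east 20 sin 8° = 2.78, north 20 cos 8° = 19.81
Leg 2 (341°, 26 km): east 26 sin 341° = -8.46, north 26 cos 341° = 24.58
Net east component: -5.68 km.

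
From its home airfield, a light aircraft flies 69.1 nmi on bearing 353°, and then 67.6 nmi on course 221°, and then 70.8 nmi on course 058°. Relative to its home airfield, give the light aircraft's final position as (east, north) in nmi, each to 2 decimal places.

(7.27, 55.08)

Leg 1 (353°, 69.1 nmi): east 69.1 sin 353° = -8.42, north 69.1 cos 353° = 68.58
Leg 2 (221°, 67.6 nmi): east 67.6 sin 221° = -44.35, north 67.6 cos 221° = -51.02
Leg 3 (058°, 70.8 nmi): east 70.8 sin 58° = 60.04, north 70.8 cos 58° = 37.52
Summing: 7.27 nmi east, 55.08 nmi north → (7.27, 55.08).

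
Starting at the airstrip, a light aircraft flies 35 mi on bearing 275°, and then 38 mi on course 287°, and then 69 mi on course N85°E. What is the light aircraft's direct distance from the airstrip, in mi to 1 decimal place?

Leg 1 (275°, 35 mi): east 35 sin 275° = -34.87, north 35 cos 275° = 3.05
Leg 2 (287°, 38 mi): east 38 sin 287° = -36.34, north 38 cos 287° = 11.11
Leg 3 (N85°E, 69 mi): east 69 sin 85° = 68.74, north 69 cos 85° = 6.01
Net: -2.47 east, 20.17 north. Distance = √((-2.47)² + (20.17)²) = 20.325 mi.

20.3 mi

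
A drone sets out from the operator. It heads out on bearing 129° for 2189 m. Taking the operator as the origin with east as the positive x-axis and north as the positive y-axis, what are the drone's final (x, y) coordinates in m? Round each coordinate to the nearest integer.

Leg 1 (129°, 2189 m): east 2189 sin 129° = 1701.17, north 2189 cos 129° = -1377.58
Summing: 1701.17 m east, -1377.58 m north → (1701, -1378).

(1701, -1378)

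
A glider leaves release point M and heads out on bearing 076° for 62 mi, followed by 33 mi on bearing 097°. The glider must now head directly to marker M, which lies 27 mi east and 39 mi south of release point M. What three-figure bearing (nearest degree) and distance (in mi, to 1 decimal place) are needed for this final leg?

233°, 82.7 mi

Leg 1 (076°, 62 mi): east 62 sin 76° = 60.16, north 62 cos 76° = 15.00
Leg 2 (097°, 33 mi): east 33 sin 97° = 32.75, north 33 cos 97° = -4.02
Current position: (92.91, 10.98). Target: (27, -39). Remaining: Δeast = -65.91, Δnorth = -49.98.
Bearing = atan2(-65.91, -49.98) mod 360° = 232.83°; distance = √((-65.91)² + (-49.98)²) = 82.718 mi.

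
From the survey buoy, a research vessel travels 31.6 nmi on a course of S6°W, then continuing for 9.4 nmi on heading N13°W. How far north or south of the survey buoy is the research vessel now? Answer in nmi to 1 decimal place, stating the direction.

Leg 1 (S6°W, 31.6 nmi): east 31.6 sin 186° = -3.30, north 31.6 cos 186° = -31.43
Leg 2 (N13°W, 9.4 nmi): east 9.4 sin 347° = -2.11, north 9.4 cos 347° = 9.16
Net north component: -22.27 nmi.

22.3 nmi south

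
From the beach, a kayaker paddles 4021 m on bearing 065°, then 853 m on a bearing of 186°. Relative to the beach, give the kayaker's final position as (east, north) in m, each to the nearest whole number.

(3555, 851)

Leg 1 (065°, 4021 m): east 4021 sin 65° = 3644.26, north 4021 cos 65° = 1699.35
Leg 2 (186°, 853 m): east 853 sin 186° = -89.16, north 853 cos 186° = -848.33
Summing: 3555.10 m east, 851.02 m north → (3555, 851).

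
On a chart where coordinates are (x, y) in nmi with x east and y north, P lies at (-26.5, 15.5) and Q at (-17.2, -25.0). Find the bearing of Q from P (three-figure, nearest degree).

167°

Δeast = -17.2 − -26.5 = 9.30; Δnorth = -25.0 − 15.5 = -40.50.
Bearing = atan2(Δeast, Δnorth) mod 360° = 167.07° ≈ 167°.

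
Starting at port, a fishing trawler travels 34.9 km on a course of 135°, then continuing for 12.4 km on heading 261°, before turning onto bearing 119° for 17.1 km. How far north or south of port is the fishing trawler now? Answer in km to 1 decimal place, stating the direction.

34.9 km south

Leg 1 (135°, 34.9 km): east 34.9 sin 135° = 24.68, north 34.9 cos 135° = -24.68
Leg 2 (261°, 12.4 km): east 12.4 sin 261° = -12.25, north 12.4 cos 261° = -1.94
Leg 3 (119°, 17.1 km): east 17.1 sin 119° = 14.96, north 17.1 cos 119° = -8.29
Net north component: -34.91 km.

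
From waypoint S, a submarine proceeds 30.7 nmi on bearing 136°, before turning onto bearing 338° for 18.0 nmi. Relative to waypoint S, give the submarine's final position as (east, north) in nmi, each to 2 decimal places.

(14.58, -5.39)

Leg 1 (136°, 30.7 nmi): east 30.7 sin 136° = 21.33, north 30.7 cos 136° = -22.08
Leg 2 (338°, 18.0 nmi): east 18.0 sin 338° = -6.74, north 18.0 cos 338° = 16.69
Summing: 14.58 nmi east, -5.39 nmi north → (14.58, -5.39).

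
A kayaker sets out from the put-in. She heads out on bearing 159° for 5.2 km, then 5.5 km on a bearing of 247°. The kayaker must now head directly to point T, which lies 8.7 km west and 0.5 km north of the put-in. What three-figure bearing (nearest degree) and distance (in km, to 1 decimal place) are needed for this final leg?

324°, 9.3 km

Leg 1 (159°, 5.2 km): east 5.2 sin 159° = 1.86, north 5.2 cos 159° = -4.85
Leg 2 (247°, 5.5 km): east 5.5 sin 247° = -5.06, north 5.5 cos 247° = -2.15
Current position: (-3.20, -7.00). Target: (-8.7, 0.5). Remaining: Δeast = -5.50, Δnorth = 7.50.
Bearing = atan2(-5.50, 7.50) mod 360° = 323.76°; distance = √((-5.50)² + (7.50)²) = 9.304 km.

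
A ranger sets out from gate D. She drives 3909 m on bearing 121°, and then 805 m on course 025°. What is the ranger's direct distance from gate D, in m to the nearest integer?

Leg 1 (121°, 3909 m): east 3909 sin 121° = 3350.67, north 3909 cos 121° = -2013.28
Leg 2 (025°, 805 m): east 805 sin 25° = 340.21, north 805 cos 25° = 729.58
Net: 3690.87 east, -1283.71 north. Distance = √((3690.87)² + (-1283.71)²) = 3907.743 m.

3908 m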